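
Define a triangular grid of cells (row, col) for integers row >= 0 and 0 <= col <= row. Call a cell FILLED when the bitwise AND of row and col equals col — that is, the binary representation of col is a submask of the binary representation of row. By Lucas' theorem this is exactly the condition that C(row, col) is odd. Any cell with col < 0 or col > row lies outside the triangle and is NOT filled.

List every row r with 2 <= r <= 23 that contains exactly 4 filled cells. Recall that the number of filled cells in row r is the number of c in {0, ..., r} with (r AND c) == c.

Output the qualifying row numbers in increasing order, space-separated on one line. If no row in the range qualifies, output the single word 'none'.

Row r has 2^popcount(r) filled cells, so we need popcount(r) = log2(4) = 2.
Scan r = 2..23 and keep those with exactly 2 one-bits:
r=2=10 popcount=1 -> skip
r=3=11 popcount=2 -> KEEP
r=4=100 popcount=1 -> skip
r=5=101 popcount=2 -> KEEP
r=6=110 popcount=2 -> KEEP
r=7=111 popcount=3 -> skip
r=8=1000 popcount=1 -> skip
r=9=1001 popcount=2 -> KEEP
r=10=1010 popcount=2 -> KEEP
r=11=1011 popcount=3 -> skip
r=12=1100 popcount=2 -> KEEP
r=13=1101 popcount=3 -> skip
r=14=1110 popcount=3 -> skip
r=15=1111 popcount=4 -> skip
r=16=10000 popcount=1 -> skip
r=17=10001 popcount=2 -> KEEP
r=18=10010 popcount=2 -> KEEP
r=19=10011 popcount=3 -> skip
r=20=10100 popcount=2 -> KEEP
r=21=10101 popcount=3 -> skip
r=22=10110 popcount=3 -> skip
r=23=10111 popcount=4 -> skip
Kept rows: 3 5 6 9 10 12 17 18 20

Answer: 3 5 6 9 10 12 17 18 20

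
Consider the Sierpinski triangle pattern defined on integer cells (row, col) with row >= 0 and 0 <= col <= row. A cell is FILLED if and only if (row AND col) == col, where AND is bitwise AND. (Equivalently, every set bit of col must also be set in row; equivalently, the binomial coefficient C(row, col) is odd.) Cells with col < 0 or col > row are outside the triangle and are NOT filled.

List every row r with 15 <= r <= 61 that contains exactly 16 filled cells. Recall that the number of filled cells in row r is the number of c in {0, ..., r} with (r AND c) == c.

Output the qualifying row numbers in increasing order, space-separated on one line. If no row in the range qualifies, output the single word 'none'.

Answer: 15 23 27 29 30 39 43 45 46 51 53 54 57 58 60

Derivation:
Row r has 2^popcount(r) filled cells, so we need popcount(r) = log2(16) = 4.
Scan r = 15..61 and keep those with exactly 4 one-bits:
r=15=1111 popcount=4 -> KEEP
r=16=10000 popcount=1 -> skip
r=17=10001 popcount=2 -> skip
r=18=10010 popcount=2 -> skip
r=19=10011 popcount=3 -> skip
r=20=10100 popcount=2 -> skip
r=21=10101 popcount=3 -> skip
r=22=10110 popcount=3 -> skip
r=23=10111 popcount=4 -> KEEP
r=24=11000 popcount=2 -> skip
r=25=11001 popcount=3 -> skip
r=26=11010 popcount=3 -> skip
r=27=11011 popcount=4 -> KEEP
r=28=11100 popcount=3 -> skip
r=29=11101 popcount=4 -> KEEP
r=30=11110 popcount=4 -> KEEP
r=31=11111 popcount=5 -> skip
r=32=100000 popcount=1 -> skip
r=33=100001 popcount=2 -> skip
r=34=100010 popcount=2 -> skip
r=35=100011 popcount=3 -> skip
r=36=100100 popcount=2 -> skip
r=37=100101 popcount=3 -> skip
r=38=100110 popcount=3 -> skip
r=39=100111 popcount=4 -> KEEP
r=40=101000 popcount=2 -> skip
r=41=101001 popcount=3 -> skip
r=42=101010 popcount=3 -> skip
r=43=101011 popcount=4 -> KEEP
r=44=101100 popcount=3 -> skip
r=45=101101 popcount=4 -> KEEP
r=46=101110 popcount=4 -> KEEP
r=47=101111 popcount=5 -> skip
r=48=110000 popcount=2 -> skip
r=49=110001 popcount=3 -> skip
r=50=110010 popcount=3 -> skip
r=51=110011 popcount=4 -> KEEP
r=52=110100 popcount=3 -> skip
r=53=110101 popcount=4 -> KEEP
r=54=110110 popcount=4 -> KEEP
r=55=110111 popcount=5 -> skip
r=56=111000 popcount=3 -> skip
r=57=111001 popcount=4 -> KEEP
r=58=111010 popcount=4 -> KEEP
r=59=111011 popcount=5 -> skip
r=60=111100 popcount=4 -> KEEP
r=61=111101 popcount=5 -> skip
Kept rows: 15 23 27 29 30 39 43 45 46 51 53 54 57 58 60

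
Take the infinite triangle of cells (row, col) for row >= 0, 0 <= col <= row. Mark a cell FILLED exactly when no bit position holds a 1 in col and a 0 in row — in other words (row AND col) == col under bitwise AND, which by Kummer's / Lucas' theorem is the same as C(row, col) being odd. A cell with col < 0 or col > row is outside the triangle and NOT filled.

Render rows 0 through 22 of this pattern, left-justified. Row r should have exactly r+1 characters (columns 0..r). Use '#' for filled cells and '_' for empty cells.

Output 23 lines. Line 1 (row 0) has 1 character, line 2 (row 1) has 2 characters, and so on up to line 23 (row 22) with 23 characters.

Answer: #
##
#_#
####
#___#
##__##
#_#_#_#
########
#_______#
##______##
#_#_____#_#
####____####
#___#___#___#
##__##__##__##
#_#_#_#_#_#_#_#
################
#_______________#
##______________##
#_#_____________#_#
####____________####
#___#___________#___#
##__##__________##__##
#_#_#_#_________#_#_#_#

Derivation:
r0=0: #
r1=1: ##
r2=10: #_#
r3=11: ####
r4=100: #___#
r5=101: ##__##
r6=110: #_#_#_#
r7=111: ########
r8=1000: #_______#
r9=1001: ##______##
r10=1010: #_#_____#_#
r11=1011: ####____####
r12=1100: #___#___#___#
r13=1101: ##__##__##__##
r14=1110: #_#_#_#_#_#_#_#
r15=1111: ################
r16=10000: #_______________#
r17=10001: ##______________##
r18=10010: #_#_____________#_#
r19=10011: ####____________####
r20=10100: #___#___________#___#
r21=10101: ##__##__________##__##
r22=10110: #_#_#_#_________#_#_#_#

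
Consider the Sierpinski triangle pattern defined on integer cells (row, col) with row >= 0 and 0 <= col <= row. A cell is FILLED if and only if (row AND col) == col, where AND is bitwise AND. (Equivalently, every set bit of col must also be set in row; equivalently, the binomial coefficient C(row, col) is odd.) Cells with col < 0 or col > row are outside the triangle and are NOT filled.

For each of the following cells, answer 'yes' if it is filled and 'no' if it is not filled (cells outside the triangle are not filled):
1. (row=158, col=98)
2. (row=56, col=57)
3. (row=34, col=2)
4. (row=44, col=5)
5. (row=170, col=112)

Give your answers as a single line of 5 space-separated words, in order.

Answer: no no yes no no

Derivation:
(158,98): row=0b10011110, col=0b1100010, row AND col = 0b10 = 2; 2 != 98 -> empty
(56,57): col outside [0, 56] -> not filled
(34,2): row=0b100010, col=0b10, row AND col = 0b10 = 2; 2 == 2 -> filled
(44,5): row=0b101100, col=0b101, row AND col = 0b100 = 4; 4 != 5 -> empty
(170,112): row=0b10101010, col=0b1110000, row AND col = 0b100000 = 32; 32 != 112 -> empty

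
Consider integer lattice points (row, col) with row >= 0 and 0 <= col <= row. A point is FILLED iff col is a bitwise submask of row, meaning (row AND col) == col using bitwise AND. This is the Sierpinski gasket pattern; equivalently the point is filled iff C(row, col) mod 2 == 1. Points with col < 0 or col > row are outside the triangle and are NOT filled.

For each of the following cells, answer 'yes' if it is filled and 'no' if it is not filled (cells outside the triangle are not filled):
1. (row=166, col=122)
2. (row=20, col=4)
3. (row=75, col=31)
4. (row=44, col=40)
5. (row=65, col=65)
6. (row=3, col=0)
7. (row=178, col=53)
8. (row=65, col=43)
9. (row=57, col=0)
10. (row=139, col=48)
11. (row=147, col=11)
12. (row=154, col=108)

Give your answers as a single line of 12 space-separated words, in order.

Answer: no yes no yes yes yes no no yes no no no

Derivation:
(166,122): row=0b10100110, col=0b1111010, row AND col = 0b100010 = 34; 34 != 122 -> empty
(20,4): row=0b10100, col=0b100, row AND col = 0b100 = 4; 4 == 4 -> filled
(75,31): row=0b1001011, col=0b11111, row AND col = 0b1011 = 11; 11 != 31 -> empty
(44,40): row=0b101100, col=0b101000, row AND col = 0b101000 = 40; 40 == 40 -> filled
(65,65): row=0b1000001, col=0b1000001, row AND col = 0b1000001 = 65; 65 == 65 -> filled
(3,0): row=0b11, col=0b0, row AND col = 0b0 = 0; 0 == 0 -> filled
(178,53): row=0b10110010, col=0b110101, row AND col = 0b110000 = 48; 48 != 53 -> empty
(65,43): row=0b1000001, col=0b101011, row AND col = 0b1 = 1; 1 != 43 -> empty
(57,0): row=0b111001, col=0b0, row AND col = 0b0 = 0; 0 == 0 -> filled
(139,48): row=0b10001011, col=0b110000, row AND col = 0b0 = 0; 0 != 48 -> empty
(147,11): row=0b10010011, col=0b1011, row AND col = 0b11 = 3; 3 != 11 -> empty
(154,108): row=0b10011010, col=0b1101100, row AND col = 0b1000 = 8; 8 != 108 -> empty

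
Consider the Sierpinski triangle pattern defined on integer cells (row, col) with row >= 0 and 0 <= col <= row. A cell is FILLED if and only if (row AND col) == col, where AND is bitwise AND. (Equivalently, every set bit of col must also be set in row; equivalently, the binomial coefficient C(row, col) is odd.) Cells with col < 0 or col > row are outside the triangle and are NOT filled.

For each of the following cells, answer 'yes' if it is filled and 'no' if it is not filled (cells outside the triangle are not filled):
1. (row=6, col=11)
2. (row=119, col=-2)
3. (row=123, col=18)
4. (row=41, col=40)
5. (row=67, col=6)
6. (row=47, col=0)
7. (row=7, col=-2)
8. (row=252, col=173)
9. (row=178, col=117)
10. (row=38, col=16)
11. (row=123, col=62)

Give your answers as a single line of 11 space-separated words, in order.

Answer: no no yes yes no yes no no no no no

Derivation:
(6,11): col outside [0, 6] -> not filled
(119,-2): col outside [0, 119] -> not filled
(123,18): row=0b1111011, col=0b10010, row AND col = 0b10010 = 18; 18 == 18 -> filled
(41,40): row=0b101001, col=0b101000, row AND col = 0b101000 = 40; 40 == 40 -> filled
(67,6): row=0b1000011, col=0b110, row AND col = 0b10 = 2; 2 != 6 -> empty
(47,0): row=0b101111, col=0b0, row AND col = 0b0 = 0; 0 == 0 -> filled
(7,-2): col outside [0, 7] -> not filled
(252,173): row=0b11111100, col=0b10101101, row AND col = 0b10101100 = 172; 172 != 173 -> empty
(178,117): row=0b10110010, col=0b1110101, row AND col = 0b110000 = 48; 48 != 117 -> empty
(38,16): row=0b100110, col=0b10000, row AND col = 0b0 = 0; 0 != 16 -> empty
(123,62): row=0b1111011, col=0b111110, row AND col = 0b111010 = 58; 58 != 62 -> empty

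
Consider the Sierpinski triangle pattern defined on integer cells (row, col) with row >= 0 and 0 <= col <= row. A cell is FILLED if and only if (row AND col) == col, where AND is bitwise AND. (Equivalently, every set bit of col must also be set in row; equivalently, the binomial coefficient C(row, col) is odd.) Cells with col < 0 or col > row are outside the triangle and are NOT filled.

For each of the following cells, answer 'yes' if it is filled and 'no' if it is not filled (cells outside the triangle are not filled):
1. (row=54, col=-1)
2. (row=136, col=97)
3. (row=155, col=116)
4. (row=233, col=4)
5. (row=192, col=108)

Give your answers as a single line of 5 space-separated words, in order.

(54,-1): col outside [0, 54] -> not filled
(136,97): row=0b10001000, col=0b1100001, row AND col = 0b0 = 0; 0 != 97 -> empty
(155,116): row=0b10011011, col=0b1110100, row AND col = 0b10000 = 16; 16 != 116 -> empty
(233,4): row=0b11101001, col=0b100, row AND col = 0b0 = 0; 0 != 4 -> empty
(192,108): row=0b11000000, col=0b1101100, row AND col = 0b1000000 = 64; 64 != 108 -> empty

Answer: no no no no no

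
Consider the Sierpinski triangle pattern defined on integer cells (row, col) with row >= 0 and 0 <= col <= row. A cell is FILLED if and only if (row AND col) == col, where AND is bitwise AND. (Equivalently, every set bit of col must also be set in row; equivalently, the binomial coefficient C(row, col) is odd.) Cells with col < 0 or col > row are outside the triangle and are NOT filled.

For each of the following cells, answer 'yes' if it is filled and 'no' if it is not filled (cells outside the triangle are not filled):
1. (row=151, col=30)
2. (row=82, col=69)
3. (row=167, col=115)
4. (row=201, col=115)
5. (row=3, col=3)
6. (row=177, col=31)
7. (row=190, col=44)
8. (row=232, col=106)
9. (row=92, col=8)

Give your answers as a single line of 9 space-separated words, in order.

Answer: no no no no yes no yes no yes

Derivation:
(151,30): row=0b10010111, col=0b11110, row AND col = 0b10110 = 22; 22 != 30 -> empty
(82,69): row=0b1010010, col=0b1000101, row AND col = 0b1000000 = 64; 64 != 69 -> empty
(167,115): row=0b10100111, col=0b1110011, row AND col = 0b100011 = 35; 35 != 115 -> empty
(201,115): row=0b11001001, col=0b1110011, row AND col = 0b1000001 = 65; 65 != 115 -> empty
(3,3): row=0b11, col=0b11, row AND col = 0b11 = 3; 3 == 3 -> filled
(177,31): row=0b10110001, col=0b11111, row AND col = 0b10001 = 17; 17 != 31 -> empty
(190,44): row=0b10111110, col=0b101100, row AND col = 0b101100 = 44; 44 == 44 -> filled
(232,106): row=0b11101000, col=0b1101010, row AND col = 0b1101000 = 104; 104 != 106 -> empty
(92,8): row=0b1011100, col=0b1000, row AND col = 0b1000 = 8; 8 == 8 -> filled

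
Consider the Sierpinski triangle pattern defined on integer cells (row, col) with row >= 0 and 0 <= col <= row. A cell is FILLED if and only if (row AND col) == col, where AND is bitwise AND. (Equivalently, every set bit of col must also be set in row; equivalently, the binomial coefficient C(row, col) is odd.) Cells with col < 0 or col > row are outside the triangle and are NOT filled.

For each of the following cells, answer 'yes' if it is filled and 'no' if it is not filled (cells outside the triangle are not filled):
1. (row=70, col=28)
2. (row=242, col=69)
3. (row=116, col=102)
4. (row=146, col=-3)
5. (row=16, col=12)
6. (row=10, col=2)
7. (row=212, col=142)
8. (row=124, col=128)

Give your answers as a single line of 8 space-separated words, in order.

(70,28): row=0b1000110, col=0b11100, row AND col = 0b100 = 4; 4 != 28 -> empty
(242,69): row=0b11110010, col=0b1000101, row AND col = 0b1000000 = 64; 64 != 69 -> empty
(116,102): row=0b1110100, col=0b1100110, row AND col = 0b1100100 = 100; 100 != 102 -> empty
(146,-3): col outside [0, 146] -> not filled
(16,12): row=0b10000, col=0b1100, row AND col = 0b0 = 0; 0 != 12 -> empty
(10,2): row=0b1010, col=0b10, row AND col = 0b10 = 2; 2 == 2 -> filled
(212,142): row=0b11010100, col=0b10001110, row AND col = 0b10000100 = 132; 132 != 142 -> empty
(124,128): col outside [0, 124] -> not filled

Answer: no no no no no yes no no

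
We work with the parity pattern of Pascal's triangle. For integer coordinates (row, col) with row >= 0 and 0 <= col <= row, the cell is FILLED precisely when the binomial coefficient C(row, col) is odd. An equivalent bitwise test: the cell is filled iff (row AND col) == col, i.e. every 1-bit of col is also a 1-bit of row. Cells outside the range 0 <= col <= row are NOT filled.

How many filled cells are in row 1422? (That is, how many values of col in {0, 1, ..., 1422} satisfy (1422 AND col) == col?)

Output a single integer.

Answer: 64

Derivation:
1422 in binary = 10110001110
popcount(1422) = number of 1-bits in 10110001110 = 6
A col c satisfies (1422 AND c) == c iff every set bit of c is also set in 1422; each of the 6 set bits of 1422 can independently be on or off in c.
count = 2^6 = 64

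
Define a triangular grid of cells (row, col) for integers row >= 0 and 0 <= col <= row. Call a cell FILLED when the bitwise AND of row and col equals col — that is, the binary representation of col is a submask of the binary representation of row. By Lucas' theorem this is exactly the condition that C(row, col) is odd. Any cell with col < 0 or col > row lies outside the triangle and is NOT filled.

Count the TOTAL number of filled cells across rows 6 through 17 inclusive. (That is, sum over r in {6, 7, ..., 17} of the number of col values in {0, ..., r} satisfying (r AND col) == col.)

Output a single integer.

r6=110 pc2: +4 =4
r7=111 pc3: +8 =12
r8=1000 pc1: +2 =14
r9=1001 pc2: +4 =18
r10=1010 pc2: +4 =22
r11=1011 pc3: +8 =30
r12=1100 pc2: +4 =34
r13=1101 pc3: +8 =42
r14=1110 pc3: +8 =50
r15=1111 pc4: +16 =66
r16=10000 pc1: +2 =68
r17=10001 pc2: +4 =72

Answer: 72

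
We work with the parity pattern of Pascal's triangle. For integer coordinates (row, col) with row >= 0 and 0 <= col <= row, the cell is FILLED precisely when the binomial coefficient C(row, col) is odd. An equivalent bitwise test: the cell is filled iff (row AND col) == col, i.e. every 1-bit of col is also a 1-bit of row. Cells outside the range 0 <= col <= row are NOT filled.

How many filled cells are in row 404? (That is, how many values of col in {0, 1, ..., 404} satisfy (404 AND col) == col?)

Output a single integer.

Answer: 16

Derivation:
404 in binary = 110010100
popcount(404) = number of 1-bits in 110010100 = 4
A col c satisfies (404 AND c) == c iff every set bit of c is also set in 404; each of the 4 set bits of 404 can independently be on or off in c.
count = 2^4 = 16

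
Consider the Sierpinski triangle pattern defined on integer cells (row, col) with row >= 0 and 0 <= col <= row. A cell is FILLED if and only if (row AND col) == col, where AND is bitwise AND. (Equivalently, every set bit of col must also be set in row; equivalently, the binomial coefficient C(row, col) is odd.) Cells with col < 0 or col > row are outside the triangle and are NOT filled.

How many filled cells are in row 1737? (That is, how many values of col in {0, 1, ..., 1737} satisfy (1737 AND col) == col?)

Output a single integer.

1737 in binary = 11011001001
popcount(1737) = number of 1-bits in 11011001001 = 6
A col c satisfies (1737 AND c) == c iff every set bit of c is also set in 1737; each of the 6 set bits of 1737 can independently be on or off in c.
count = 2^6 = 64

Answer: 64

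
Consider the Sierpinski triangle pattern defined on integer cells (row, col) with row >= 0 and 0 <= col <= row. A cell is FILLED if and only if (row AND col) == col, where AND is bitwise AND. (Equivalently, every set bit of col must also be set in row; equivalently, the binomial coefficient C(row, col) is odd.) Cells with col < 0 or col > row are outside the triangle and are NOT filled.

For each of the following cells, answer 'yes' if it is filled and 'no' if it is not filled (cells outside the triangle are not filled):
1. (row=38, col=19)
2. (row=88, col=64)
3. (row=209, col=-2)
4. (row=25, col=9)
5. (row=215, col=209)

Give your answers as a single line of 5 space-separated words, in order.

Answer: no yes no yes yes

Derivation:
(38,19): row=0b100110, col=0b10011, row AND col = 0b10 = 2; 2 != 19 -> empty
(88,64): row=0b1011000, col=0b1000000, row AND col = 0b1000000 = 64; 64 == 64 -> filled
(209,-2): col outside [0, 209] -> not filled
(25,9): row=0b11001, col=0b1001, row AND col = 0b1001 = 9; 9 == 9 -> filled
(215,209): row=0b11010111, col=0b11010001, row AND col = 0b11010001 = 209; 209 == 209 -> filled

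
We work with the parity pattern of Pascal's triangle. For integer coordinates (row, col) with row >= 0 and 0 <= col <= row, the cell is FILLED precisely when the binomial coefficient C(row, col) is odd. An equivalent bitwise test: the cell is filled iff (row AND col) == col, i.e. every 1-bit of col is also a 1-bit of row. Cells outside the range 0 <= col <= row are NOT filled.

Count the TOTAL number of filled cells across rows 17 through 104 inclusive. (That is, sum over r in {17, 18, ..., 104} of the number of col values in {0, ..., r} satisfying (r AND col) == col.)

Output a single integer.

Answer: 1248

Derivation:
r17=10001 pc2: +4 =4
r18=10010 pc2: +4 =8
r19=10011 pc3: +8 =16
r20=10100 pc2: +4 =20
r21=10101 pc3: +8 =28
r22=10110 pc3: +8 =36
r23=10111 pc4: +16 =52
r24=11000 pc2: +4 =56
r25=11001 pc3: +8 =64
r26=11010 pc3: +8 =72
r27=11011 pc4: +16 =88
r28=11100 pc3: +8 =96
r29=11101 pc4: +16 =112
r30=11110 pc4: +16 =128
r31=11111 pc5: +32 =160
r32=100000 pc1: +2 =162
r33=100001 pc2: +4 =166
r34=100010 pc2: +4 =170
r35=100011 pc3: +8 =178
r36=100100 pc2: +4 =182
r37=100101 pc3: +8 =190
r38=100110 pc3: +8 =198
r39=100111 pc4: +16 =214
r40=101000 pc2: +4 =218
r41=101001 pc3: +8 =226
r42=101010 pc3: +8 =234
r43=101011 pc4: +16 =250
r44=101100 pc3: +8 =258
r45=101101 pc4: +16 =274
r46=101110 pc4: +16 =290
r47=101111 pc5: +32 =322
r48=110000 pc2: +4 =326
r49=110001 pc3: +8 =334
r50=110010 pc3: +8 =342
r51=110011 pc4: +16 =358
r52=110100 pc3: +8 =366
r53=110101 pc4: +16 =382
r54=110110 pc4: +16 =398
r55=110111 pc5: +32 =430
r56=111000 pc3: +8 =438
r57=111001 pc4: +16 =454
r58=111010 pc4: +16 =470
r59=111011 pc5: +32 =502
r60=111100 pc4: +16 =518
r61=111101 pc5: +32 =550
r62=111110 pc5: +32 =582
r63=111111 pc6: +64 =646
r64=1000000 pc1: +2 =648
r65=1000001 pc2: +4 =652
r66=1000010 pc2: +4 =656
r67=1000011 pc3: +8 =664
r68=1000100 pc2: +4 =668
r69=1000101 pc3: +8 =676
r70=1000110 pc3: +8 =684
r71=1000111 pc4: +16 =700
r72=1001000 pc2: +4 =704
r73=1001001 pc3: +8 =712
r74=1001010 pc3: +8 =720
r75=1001011 pc4: +16 =736
r76=1001100 pc3: +8 =744
r77=1001101 pc4: +16 =760
r78=1001110 pc4: +16 =776
r79=1001111 pc5: +32 =808
r80=1010000 pc2: +4 =812
r81=1010001 pc3: +8 =820
r82=1010010 pc3: +8 =828
r83=1010011 pc4: +16 =844
r84=1010100 pc3: +8 =852
r85=1010101 pc4: +16 =868
r86=1010110 pc4: +16 =884
r87=1010111 pc5: +32 =916
r88=1011000 pc3: +8 =924
r89=1011001 pc4: +16 =940
r90=1011010 pc4: +16 =956
r91=1011011 pc5: +32 =988
r92=1011100 pc4: +16 =1004
r93=1011101 pc5: +32 =1036
r94=1011110 pc5: +32 =1068
r95=1011111 pc6: +64 =1132
r96=1100000 pc2: +4 =1136
r97=1100001 pc3: +8 =1144
r98=1100010 pc3: +8 =1152
r99=1100011 pc4: +16 =1168
r100=1100100 pc3: +8 =1176
r101=1100101 pc4: +16 =1192
r102=1100110 pc4: +16 =1208
r103=1100111 pc5: +32 =1240
r104=1101000 pc3: +8 =1248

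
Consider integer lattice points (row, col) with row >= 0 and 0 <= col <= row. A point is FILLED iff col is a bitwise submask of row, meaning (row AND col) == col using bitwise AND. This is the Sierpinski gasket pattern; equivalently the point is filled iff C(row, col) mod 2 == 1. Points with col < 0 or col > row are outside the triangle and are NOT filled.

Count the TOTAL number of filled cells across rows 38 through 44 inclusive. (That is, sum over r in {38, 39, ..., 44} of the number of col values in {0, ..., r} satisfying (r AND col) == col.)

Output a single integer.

Answer: 68

Derivation:
r38=100110 pc3: +8 =8
r39=100111 pc4: +16 =24
r40=101000 pc2: +4 =28
r41=101001 pc3: +8 =36
r42=101010 pc3: +8 =44
r43=101011 pc4: +16 =60
r44=101100 pc3: +8 =68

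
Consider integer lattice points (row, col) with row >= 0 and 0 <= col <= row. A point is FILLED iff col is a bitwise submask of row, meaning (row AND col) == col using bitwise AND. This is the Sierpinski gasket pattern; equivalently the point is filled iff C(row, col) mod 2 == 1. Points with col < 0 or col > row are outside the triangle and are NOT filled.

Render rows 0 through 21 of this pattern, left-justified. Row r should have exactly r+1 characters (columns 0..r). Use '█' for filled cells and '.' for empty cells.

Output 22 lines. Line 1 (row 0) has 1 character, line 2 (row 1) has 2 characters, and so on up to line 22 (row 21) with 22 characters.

r0=0: █
r1=1: ██
r2=10: █.█
r3=11: ████
r4=100: █...█
r5=101: ██..██
r6=110: █.█.█.█
r7=111: ████████
r8=1000: █.......█
r9=1001: ██......██
r10=1010: █.█.....█.█
r11=1011: ████....████
r12=1100: █...█...█...█
r13=1101: ██..██..██..██
r14=1110: █.█.█.█.█.█.█.█
r15=1111: ████████████████
r16=10000: █...............█
r17=10001: ██..............██
r18=10010: █.█.............█.█
r19=10011: ████............████
r20=10100: █...█...........█...█
r21=10101: ██..██..........██..██

Answer: █
██
█.█
████
█...█
██..██
█.█.█.█
████████
█.......█
██......██
█.█.....█.█
████....████
█...█...█...█
██..██..██..██
█.█.█.█.█.█.█.█
████████████████
█...............█
██..............██
█.█.............█.█
████............████
█...█...........█...█
██..██..........██..██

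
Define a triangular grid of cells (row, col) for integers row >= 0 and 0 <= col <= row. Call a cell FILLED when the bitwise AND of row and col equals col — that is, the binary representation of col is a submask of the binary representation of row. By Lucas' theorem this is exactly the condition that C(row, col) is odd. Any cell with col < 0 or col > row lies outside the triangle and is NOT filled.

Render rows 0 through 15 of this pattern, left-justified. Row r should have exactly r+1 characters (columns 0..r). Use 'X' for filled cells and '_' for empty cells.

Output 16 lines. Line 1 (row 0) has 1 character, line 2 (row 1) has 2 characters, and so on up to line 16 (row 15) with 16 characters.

r0=0: X
r1=1: XX
r2=10: X_X
r3=11: XXXX
r4=100: X___X
r5=101: XX__XX
r6=110: X_X_X_X
r7=111: XXXXXXXX
r8=1000: X_______X
r9=1001: XX______XX
r10=1010: X_X_____X_X
r11=1011: XXXX____XXXX
r12=1100: X___X___X___X
r13=1101: XX__XX__XX__XX
r14=1110: X_X_X_X_X_X_X_X
r15=1111: XXXXXXXXXXXXXXXX

Answer: X
XX
X_X
XXXX
X___X
XX__XX
X_X_X_X
XXXXXXXX
X_______X
XX______XX
X_X_____X_X
XXXX____XXXX
X___X___X___X
XX__XX__XX__XX
X_X_X_X_X_X_X_X
XXXXXXXXXXXXXXXX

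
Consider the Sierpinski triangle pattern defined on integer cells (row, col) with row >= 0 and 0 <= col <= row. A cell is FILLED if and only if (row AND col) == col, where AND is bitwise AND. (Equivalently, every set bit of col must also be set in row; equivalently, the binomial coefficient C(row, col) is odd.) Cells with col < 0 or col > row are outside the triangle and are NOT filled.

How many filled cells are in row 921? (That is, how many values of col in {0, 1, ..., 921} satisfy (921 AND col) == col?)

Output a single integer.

921 in binary = 1110011001
popcount(921) = number of 1-bits in 1110011001 = 6
A col c satisfies (921 AND c) == c iff every set bit of c is also set in 921; each of the 6 set bits of 921 can independently be on or off in c.
count = 2^6 = 64

Answer: 64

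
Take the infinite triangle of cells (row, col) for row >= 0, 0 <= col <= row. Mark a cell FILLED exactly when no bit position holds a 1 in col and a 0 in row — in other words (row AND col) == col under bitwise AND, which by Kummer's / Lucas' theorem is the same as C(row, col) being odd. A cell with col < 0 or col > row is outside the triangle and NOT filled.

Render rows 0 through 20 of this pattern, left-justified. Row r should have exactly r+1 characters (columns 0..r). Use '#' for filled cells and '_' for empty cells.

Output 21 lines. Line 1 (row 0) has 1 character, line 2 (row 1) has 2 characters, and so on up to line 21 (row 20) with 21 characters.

r0=0: #
r1=1: ##
r2=10: #_#
r3=11: ####
r4=100: #___#
r5=101: ##__##
r6=110: #_#_#_#
r7=111: ########
r8=1000: #_______#
r9=1001: ##______##
r10=1010: #_#_____#_#
r11=1011: ####____####
r12=1100: #___#___#___#
r13=1101: ##__##__##__##
r14=1110: #_#_#_#_#_#_#_#
r15=1111: ################
r16=10000: #_______________#
r17=10001: ##______________##
r18=10010: #_#_____________#_#
r19=10011: ####____________####
r20=10100: #___#___________#___#

Answer: #
##
#_#
####
#___#
##__##
#_#_#_#
########
#_______#
##______##
#_#_____#_#
####____####
#___#___#___#
##__##__##__##
#_#_#_#_#_#_#_#
################
#_______________#
##______________##
#_#_____________#_#
####____________####
#___#___________#___#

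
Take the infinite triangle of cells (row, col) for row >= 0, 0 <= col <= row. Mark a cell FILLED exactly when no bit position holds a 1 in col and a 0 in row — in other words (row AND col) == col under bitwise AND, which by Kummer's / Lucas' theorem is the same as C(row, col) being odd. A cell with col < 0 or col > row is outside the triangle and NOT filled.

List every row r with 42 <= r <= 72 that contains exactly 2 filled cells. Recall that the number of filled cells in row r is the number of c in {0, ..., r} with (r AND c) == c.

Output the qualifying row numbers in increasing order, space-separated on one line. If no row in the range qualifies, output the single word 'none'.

Row r has 2^popcount(r) filled cells, so we need popcount(r) = log2(2) = 1.
Scan r = 42..72 and keep those with exactly 1 one-bits:
r=42=101010 popcount=3 -> skip
r=43=101011 popcount=4 -> skip
r=44=101100 popcount=3 -> skip
r=45=101101 popcount=4 -> skip
r=46=101110 popcount=4 -> skip
r=47=101111 popcount=5 -> skip
r=48=110000 popcount=2 -> skip
r=49=110001 popcount=3 -> skip
r=50=110010 popcount=3 -> skip
r=51=110011 popcount=4 -> skip
r=52=110100 popcount=3 -> skip
r=53=110101 popcount=4 -> skip
r=54=110110 popcount=4 -> skip
r=55=110111 popcount=5 -> skip
r=56=111000 popcount=3 -> skip
r=57=111001 popcount=4 -> skip
r=58=111010 popcount=4 -> skip
r=59=111011 popcount=5 -> skip
r=60=111100 popcount=4 -> skip
r=61=111101 popcount=5 -> skip
r=62=111110 popcount=5 -> skip
r=63=111111 popcount=6 -> skip
r=64=1000000 popcount=1 -> KEEP
r=65=1000001 popcount=2 -> skip
r=66=1000010 popcount=2 -> skip
r=67=1000011 popcount=3 -> skip
r=68=1000100 popcount=2 -> skip
r=69=1000101 popcount=3 -> skip
r=70=1000110 popcount=3 -> skip
r=71=1000111 popcount=4 -> skip
r=72=1001000 popcount=2 -> skip
Kept rows: 64

Answer: 64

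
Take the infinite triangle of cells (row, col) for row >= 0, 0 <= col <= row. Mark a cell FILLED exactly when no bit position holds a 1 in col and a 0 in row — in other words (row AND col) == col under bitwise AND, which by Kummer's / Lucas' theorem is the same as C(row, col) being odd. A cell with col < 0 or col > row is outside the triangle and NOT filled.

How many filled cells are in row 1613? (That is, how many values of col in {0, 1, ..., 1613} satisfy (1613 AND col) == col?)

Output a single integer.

Answer: 64

Derivation:
1613 in binary = 11001001101
popcount(1613) = number of 1-bits in 11001001101 = 6
A col c satisfies (1613 AND c) == c iff every set bit of c is also set in 1613; each of the 6 set bits of 1613 can independently be on or off in c.
count = 2^6 = 64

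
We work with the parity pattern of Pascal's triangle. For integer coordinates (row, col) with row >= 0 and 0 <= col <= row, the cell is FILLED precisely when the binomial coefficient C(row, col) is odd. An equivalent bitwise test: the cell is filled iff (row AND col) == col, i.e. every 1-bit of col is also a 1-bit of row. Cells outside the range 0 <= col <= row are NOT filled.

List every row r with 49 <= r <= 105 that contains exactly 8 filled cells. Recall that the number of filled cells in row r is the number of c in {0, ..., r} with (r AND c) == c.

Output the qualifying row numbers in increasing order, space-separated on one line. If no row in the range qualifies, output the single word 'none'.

Row r has 2^popcount(r) filled cells, so we need popcount(r) = log2(8) = 3.
Scan r = 49..105 and keep those with exactly 3 one-bits:
r=49=110001 popcount=3 -> KEEP
r=50=110010 popcount=3 -> KEEP
r=51=110011 popcount=4 -> skip
r=52=110100 popcount=3 -> KEEP
r=53=110101 popcount=4 -> skip
r=54=110110 popcount=4 -> skip
r=55=110111 popcount=5 -> skip
r=56=111000 popcount=3 -> KEEP
r=57=111001 popcount=4 -> skip
r=58=111010 popcount=4 -> skip
r=59=111011 popcount=5 -> skip
r=60=111100 popcount=4 -> skip
r=61=111101 popcount=5 -> skip
r=62=111110 popcount=5 -> skip
r=63=111111 popcount=6 -> skip
r=64=1000000 popcount=1 -> skip
r=65=1000001 popcount=2 -> skip
r=66=1000010 popcount=2 -> skip
r=67=1000011 popcount=3 -> KEEP
r=68=1000100 popcount=2 -> skip
r=69=1000101 popcount=3 -> KEEP
r=70=1000110 popcount=3 -> KEEP
r=71=1000111 popcount=4 -> skip
r=72=1001000 popcount=2 -> skip
r=73=1001001 popcount=3 -> KEEP
r=74=1001010 popcount=3 -> KEEP
r=75=1001011 popcount=4 -> skip
r=76=1001100 popcount=3 -> KEEP
r=77=1001101 popcount=4 -> skip
r=78=1001110 popcount=4 -> skip
r=79=1001111 popcount=5 -> skip
r=80=1010000 popcount=2 -> skip
r=81=1010001 popcount=3 -> KEEP
r=82=1010010 popcount=3 -> KEEP
r=83=1010011 popcount=4 -> skip
r=84=1010100 popcount=3 -> KEEP
r=85=1010101 popcount=4 -> skip
r=86=1010110 popcount=4 -> skip
r=87=1010111 popcount=5 -> skip
r=88=1011000 popcount=3 -> KEEP
r=89=1011001 popcount=4 -> skip
r=90=1011010 popcount=4 -> skip
r=91=1011011 popcount=5 -> skip
r=92=1011100 popcount=4 -> skip
r=93=1011101 popcount=5 -> skip
r=94=1011110 popcount=5 -> skip
r=95=1011111 popcount=6 -> skip
r=96=1100000 popcount=2 -> skip
r=97=1100001 popcount=3 -> KEEP
r=98=1100010 popcount=3 -> KEEP
r=99=1100011 popcount=4 -> skip
r=100=1100100 popcount=3 -> KEEP
r=101=1100101 popcount=4 -> skip
r=102=1100110 popcount=4 -> skip
r=103=1100111 popcount=5 -> skip
r=104=1101000 popcount=3 -> KEEP
r=105=1101001 popcount=4 -> skip
Kept rows: 49 50 52 56 67 69 70 73 74 76 81 82 84 88 97 98 100 104

Answer: 49 50 52 56 67 69 70 73 74 76 81 82 84 88 97 98 100 104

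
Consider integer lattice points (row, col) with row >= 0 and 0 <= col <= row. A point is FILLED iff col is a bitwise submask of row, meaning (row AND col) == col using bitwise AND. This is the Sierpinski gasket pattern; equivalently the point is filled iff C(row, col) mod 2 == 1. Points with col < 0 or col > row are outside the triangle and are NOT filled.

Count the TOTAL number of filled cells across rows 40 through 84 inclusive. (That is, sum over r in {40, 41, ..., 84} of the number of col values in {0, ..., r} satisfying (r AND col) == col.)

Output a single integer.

r40=101000 pc2: +4 =4
r41=101001 pc3: +8 =12
r42=101010 pc3: +8 =20
r43=101011 pc4: +16 =36
r44=101100 pc3: +8 =44
r45=101101 pc4: +16 =60
r46=101110 pc4: +16 =76
r47=101111 pc5: +32 =108
r48=110000 pc2: +4 =112
r49=110001 pc3: +8 =120
r50=110010 pc3: +8 =128
r51=110011 pc4: +16 =144
r52=110100 pc3: +8 =152
r53=110101 pc4: +16 =168
r54=110110 pc4: +16 =184
r55=110111 pc5: +32 =216
r56=111000 pc3: +8 =224
r57=111001 pc4: +16 =240
r58=111010 pc4: +16 =256
r59=111011 pc5: +32 =288
r60=111100 pc4: +16 =304
r61=111101 pc5: +32 =336
r62=111110 pc5: +32 =368
r63=111111 pc6: +64 =432
r64=1000000 pc1: +2 =434
r65=1000001 pc2: +4 =438
r66=1000010 pc2: +4 =442
r67=1000011 pc3: +8 =450
r68=1000100 pc2: +4 =454
r69=1000101 pc3: +8 =462
r70=1000110 pc3: +8 =470
r71=1000111 pc4: +16 =486
r72=1001000 pc2: +4 =490
r73=1001001 pc3: +8 =498
r74=1001010 pc3: +8 =506
r75=1001011 pc4: +16 =522
r76=1001100 pc3: +8 =530
r77=1001101 pc4: +16 =546
r78=1001110 pc4: +16 =562
r79=1001111 pc5: +32 =594
r80=1010000 pc2: +4 =598
r81=1010001 pc3: +8 =606
r82=1010010 pc3: +8 =614
r83=1010011 pc4: +16 =630
r84=1010100 pc3: +8 =638

Answer: 638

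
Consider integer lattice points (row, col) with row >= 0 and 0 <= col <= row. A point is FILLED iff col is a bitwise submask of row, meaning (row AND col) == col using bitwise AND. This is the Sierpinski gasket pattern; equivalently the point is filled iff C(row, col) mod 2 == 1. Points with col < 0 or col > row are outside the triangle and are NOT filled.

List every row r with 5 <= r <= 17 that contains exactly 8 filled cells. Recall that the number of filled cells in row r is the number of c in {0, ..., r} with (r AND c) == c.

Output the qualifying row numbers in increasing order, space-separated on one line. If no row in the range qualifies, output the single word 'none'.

Answer: 7 11 13 14

Derivation:
Row r has 2^popcount(r) filled cells, so we need popcount(r) = log2(8) = 3.
Scan r = 5..17 and keep those with exactly 3 one-bits:
r=5=101 popcount=2 -> skip
r=6=110 popcount=2 -> skip
r=7=111 popcount=3 -> KEEP
r=8=1000 popcount=1 -> skip
r=9=1001 popcount=2 -> skip
r=10=1010 popcount=2 -> skip
r=11=1011 popcount=3 -> KEEP
r=12=1100 popcount=2 -> skip
r=13=1101 popcount=3 -> KEEP
r=14=1110 popcount=3 -> KEEP
r=15=1111 popcount=4 -> skip
r=16=10000 popcount=1 -> skip
r=17=10001 popcount=2 -> skip
Kept rows: 7 11 13 14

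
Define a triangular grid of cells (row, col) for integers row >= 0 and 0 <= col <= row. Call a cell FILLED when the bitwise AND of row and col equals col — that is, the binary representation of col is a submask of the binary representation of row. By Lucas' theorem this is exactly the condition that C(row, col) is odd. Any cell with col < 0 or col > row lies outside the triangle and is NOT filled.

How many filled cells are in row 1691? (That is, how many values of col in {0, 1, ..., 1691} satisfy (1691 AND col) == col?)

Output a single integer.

Answer: 128

Derivation:
1691 in binary = 11010011011
popcount(1691) = number of 1-bits in 11010011011 = 7
A col c satisfies (1691 AND c) == c iff every set bit of c is also set in 1691; each of the 7 set bits of 1691 can independently be on or off in c.
count = 2^7 = 128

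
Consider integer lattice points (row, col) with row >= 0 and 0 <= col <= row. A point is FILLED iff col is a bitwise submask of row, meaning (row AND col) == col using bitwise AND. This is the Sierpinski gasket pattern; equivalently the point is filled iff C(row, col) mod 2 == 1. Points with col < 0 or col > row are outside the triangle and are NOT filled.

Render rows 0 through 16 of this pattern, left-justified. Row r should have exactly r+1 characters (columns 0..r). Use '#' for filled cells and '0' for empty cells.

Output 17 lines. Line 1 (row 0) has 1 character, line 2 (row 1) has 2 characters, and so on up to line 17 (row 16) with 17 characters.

Answer: #
##
#0#
####
#000#
##00##
#0#0#0#
########
#0000000#
##000000##
#0#00000#0#
####0000####
#000#000#000#
##00##00##00##
#0#0#0#0#0#0#0#
################
#000000000000000#

Derivation:
r0=0: #
r1=1: ##
r2=10: #0#
r3=11: ####
r4=100: #000#
r5=101: ##00##
r6=110: #0#0#0#
r7=111: ########
r8=1000: #0000000#
r9=1001: ##000000##
r10=1010: #0#00000#0#
r11=1011: ####0000####
r12=1100: #000#000#000#
r13=1101: ##00##00##00##
r14=1110: #0#0#0#0#0#0#0#
r15=1111: ################
r16=10000: #000000000000000#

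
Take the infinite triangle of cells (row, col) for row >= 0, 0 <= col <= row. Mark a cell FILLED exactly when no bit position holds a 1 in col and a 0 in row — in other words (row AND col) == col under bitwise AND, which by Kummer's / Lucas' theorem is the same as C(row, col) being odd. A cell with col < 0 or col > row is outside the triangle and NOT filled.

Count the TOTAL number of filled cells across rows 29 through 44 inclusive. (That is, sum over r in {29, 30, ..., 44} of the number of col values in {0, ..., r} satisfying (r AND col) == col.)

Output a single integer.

r29=11101 pc4: +16 =16
r30=11110 pc4: +16 =32
r31=11111 pc5: +32 =64
r32=100000 pc1: +2 =66
r33=100001 pc2: +4 =70
r34=100010 pc2: +4 =74
r35=100011 pc3: +8 =82
r36=100100 pc2: +4 =86
r37=100101 pc3: +8 =94
r38=100110 pc3: +8 =102
r39=100111 pc4: +16 =118
r40=101000 pc2: +4 =122
r41=101001 pc3: +8 =130
r42=101010 pc3: +8 =138
r43=101011 pc4: +16 =154
r44=101100 pc3: +8 =162

Answer: 162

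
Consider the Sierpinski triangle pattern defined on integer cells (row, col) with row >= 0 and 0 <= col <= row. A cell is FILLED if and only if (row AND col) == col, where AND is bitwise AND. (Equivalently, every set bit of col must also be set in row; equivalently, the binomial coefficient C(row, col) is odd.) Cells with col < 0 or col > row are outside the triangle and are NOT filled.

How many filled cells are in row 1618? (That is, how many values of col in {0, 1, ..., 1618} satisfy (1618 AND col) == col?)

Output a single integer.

1618 in binary = 11001010010
popcount(1618) = number of 1-bits in 11001010010 = 5
A col c satisfies (1618 AND c) == c iff every set bit of c is also set in 1618; each of the 5 set bits of 1618 can independently be on or off in c.
count = 2^5 = 32

Answer: 32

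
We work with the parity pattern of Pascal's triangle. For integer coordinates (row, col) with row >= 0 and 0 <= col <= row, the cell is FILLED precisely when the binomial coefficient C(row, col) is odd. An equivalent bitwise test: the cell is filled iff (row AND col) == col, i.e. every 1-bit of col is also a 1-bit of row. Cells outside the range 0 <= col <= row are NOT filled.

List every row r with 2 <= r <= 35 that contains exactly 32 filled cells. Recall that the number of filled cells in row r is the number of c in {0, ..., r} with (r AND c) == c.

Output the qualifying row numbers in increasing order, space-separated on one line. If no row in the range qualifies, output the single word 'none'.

Row r has 2^popcount(r) filled cells, so we need popcount(r) = log2(32) = 5.
Scan r = 2..35 and keep those with exactly 5 one-bits:
r=2=10 popcount=1 -> skip
r=3=11 popcount=2 -> skip
r=4=100 popcount=1 -> skip
r=5=101 popcount=2 -> skip
r=6=110 popcount=2 -> skip
r=7=111 popcount=3 -> skip
r=8=1000 popcount=1 -> skip
r=9=1001 popcount=2 -> skip
r=10=1010 popcount=2 -> skip
r=11=1011 popcount=3 -> skip
r=12=1100 popcount=2 -> skip
r=13=1101 popcount=3 -> skip
r=14=1110 popcount=3 -> skip
r=15=1111 popcount=4 -> skip
r=16=10000 popcount=1 -> skip
r=17=10001 popcount=2 -> skip
r=18=10010 popcount=2 -> skip
r=19=10011 popcount=3 -> skip
r=20=10100 popcount=2 -> skip
r=21=10101 popcount=3 -> skip
r=22=10110 popcount=3 -> skip
r=23=10111 popcount=4 -> skip
r=24=11000 popcount=2 -> skip
r=25=11001 popcount=3 -> skip
r=26=11010 popcount=3 -> skip
r=27=11011 popcount=4 -> skip
r=28=11100 popcount=3 -> skip
r=29=11101 popcount=4 -> skip
r=30=11110 popcount=4 -> skip
r=31=11111 popcount=5 -> KEEP
r=32=100000 popcount=1 -> skip
r=33=100001 popcount=2 -> skip
r=34=100010 popcount=2 -> skip
r=35=100011 popcount=3 -> skip
Kept rows: 31

Answer: 31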